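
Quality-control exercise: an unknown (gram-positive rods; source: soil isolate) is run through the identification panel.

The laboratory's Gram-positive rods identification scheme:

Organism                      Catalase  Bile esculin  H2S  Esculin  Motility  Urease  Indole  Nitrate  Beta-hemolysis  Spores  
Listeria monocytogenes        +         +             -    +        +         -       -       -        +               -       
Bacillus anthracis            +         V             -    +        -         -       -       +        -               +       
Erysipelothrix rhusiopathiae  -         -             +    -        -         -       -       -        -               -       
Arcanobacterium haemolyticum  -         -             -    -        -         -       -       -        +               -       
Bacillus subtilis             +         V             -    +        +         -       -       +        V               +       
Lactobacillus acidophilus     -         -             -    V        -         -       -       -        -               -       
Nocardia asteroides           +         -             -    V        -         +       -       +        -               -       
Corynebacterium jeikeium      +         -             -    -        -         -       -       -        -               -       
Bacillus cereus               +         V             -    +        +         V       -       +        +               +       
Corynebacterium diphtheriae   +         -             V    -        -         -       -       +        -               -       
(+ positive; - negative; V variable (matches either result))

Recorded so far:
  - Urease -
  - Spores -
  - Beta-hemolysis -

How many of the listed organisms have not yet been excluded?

4

Beta-hemolysis -: excludes Listeria monocytogenes, Arcanobacterium haemolyticum, Bacillus cereus — 7 left.
Spores -: excludes Bacillus anthracis, Bacillus subtilis — 5 left.
Urease -: excludes Nocardia asteroides — 4 left.
Still consistent: Corynebacterium diphtheriae, Corynebacterium jeikeium, Erysipelothrix rhusiopathiae, Lactobacillus acidophilus.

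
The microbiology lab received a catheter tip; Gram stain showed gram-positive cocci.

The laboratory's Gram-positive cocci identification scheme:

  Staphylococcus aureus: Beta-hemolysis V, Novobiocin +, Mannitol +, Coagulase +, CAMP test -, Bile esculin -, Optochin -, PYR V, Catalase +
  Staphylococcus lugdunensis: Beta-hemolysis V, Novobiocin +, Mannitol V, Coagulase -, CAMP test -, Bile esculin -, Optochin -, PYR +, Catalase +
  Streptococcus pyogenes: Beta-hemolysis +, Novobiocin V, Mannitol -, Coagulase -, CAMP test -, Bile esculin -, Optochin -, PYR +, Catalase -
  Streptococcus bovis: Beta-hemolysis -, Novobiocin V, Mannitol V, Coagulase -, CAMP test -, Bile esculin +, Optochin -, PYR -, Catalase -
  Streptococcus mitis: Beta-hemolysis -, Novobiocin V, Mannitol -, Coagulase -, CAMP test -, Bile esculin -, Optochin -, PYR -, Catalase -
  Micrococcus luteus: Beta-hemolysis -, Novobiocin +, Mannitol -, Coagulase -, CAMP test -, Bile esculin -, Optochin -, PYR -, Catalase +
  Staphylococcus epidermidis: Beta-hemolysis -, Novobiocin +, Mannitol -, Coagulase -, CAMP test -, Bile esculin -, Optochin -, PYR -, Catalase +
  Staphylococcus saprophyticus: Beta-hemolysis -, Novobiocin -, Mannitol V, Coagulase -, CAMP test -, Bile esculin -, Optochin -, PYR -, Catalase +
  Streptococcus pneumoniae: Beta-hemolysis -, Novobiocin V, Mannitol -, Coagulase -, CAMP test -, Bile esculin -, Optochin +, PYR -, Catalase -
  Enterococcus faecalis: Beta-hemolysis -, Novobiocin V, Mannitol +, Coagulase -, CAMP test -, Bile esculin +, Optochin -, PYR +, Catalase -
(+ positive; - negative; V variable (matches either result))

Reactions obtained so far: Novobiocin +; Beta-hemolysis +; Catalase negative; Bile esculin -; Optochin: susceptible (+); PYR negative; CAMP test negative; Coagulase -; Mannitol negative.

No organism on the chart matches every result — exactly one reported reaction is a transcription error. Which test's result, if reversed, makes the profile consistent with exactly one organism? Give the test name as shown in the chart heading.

Beta-hemolysis

As reported, no row in the chart matches all 9 reactions.
Reversing PYR → still no organism matches.
Reversing Coagulase → still no organism matches.
Reversing CAMP test → still no organism matches.
Reversing Catalase → still no organism matches.
Reversing Novobiocin → still no organism matches.
Reversing Beta-hemolysis (to -) → unique match: Streptococcus pneumoniae.
Reversing Optochin → still no organism matches.
Reversing Mannitol → still no organism matches.
Reversing Bile esculin → still no organism matches.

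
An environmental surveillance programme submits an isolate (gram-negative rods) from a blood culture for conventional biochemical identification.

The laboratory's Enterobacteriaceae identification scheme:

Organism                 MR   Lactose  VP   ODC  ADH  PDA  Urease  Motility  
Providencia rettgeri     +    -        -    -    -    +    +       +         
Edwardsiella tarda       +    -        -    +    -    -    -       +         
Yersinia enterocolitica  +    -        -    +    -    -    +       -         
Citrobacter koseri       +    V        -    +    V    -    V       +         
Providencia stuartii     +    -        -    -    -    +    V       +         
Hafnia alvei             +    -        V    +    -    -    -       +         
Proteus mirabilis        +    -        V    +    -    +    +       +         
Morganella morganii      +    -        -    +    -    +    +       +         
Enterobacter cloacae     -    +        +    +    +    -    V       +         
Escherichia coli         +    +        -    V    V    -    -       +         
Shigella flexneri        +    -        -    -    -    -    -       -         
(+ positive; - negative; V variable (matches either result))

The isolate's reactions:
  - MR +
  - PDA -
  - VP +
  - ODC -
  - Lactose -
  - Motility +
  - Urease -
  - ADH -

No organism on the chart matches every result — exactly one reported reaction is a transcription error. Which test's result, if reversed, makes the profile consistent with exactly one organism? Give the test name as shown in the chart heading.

ODC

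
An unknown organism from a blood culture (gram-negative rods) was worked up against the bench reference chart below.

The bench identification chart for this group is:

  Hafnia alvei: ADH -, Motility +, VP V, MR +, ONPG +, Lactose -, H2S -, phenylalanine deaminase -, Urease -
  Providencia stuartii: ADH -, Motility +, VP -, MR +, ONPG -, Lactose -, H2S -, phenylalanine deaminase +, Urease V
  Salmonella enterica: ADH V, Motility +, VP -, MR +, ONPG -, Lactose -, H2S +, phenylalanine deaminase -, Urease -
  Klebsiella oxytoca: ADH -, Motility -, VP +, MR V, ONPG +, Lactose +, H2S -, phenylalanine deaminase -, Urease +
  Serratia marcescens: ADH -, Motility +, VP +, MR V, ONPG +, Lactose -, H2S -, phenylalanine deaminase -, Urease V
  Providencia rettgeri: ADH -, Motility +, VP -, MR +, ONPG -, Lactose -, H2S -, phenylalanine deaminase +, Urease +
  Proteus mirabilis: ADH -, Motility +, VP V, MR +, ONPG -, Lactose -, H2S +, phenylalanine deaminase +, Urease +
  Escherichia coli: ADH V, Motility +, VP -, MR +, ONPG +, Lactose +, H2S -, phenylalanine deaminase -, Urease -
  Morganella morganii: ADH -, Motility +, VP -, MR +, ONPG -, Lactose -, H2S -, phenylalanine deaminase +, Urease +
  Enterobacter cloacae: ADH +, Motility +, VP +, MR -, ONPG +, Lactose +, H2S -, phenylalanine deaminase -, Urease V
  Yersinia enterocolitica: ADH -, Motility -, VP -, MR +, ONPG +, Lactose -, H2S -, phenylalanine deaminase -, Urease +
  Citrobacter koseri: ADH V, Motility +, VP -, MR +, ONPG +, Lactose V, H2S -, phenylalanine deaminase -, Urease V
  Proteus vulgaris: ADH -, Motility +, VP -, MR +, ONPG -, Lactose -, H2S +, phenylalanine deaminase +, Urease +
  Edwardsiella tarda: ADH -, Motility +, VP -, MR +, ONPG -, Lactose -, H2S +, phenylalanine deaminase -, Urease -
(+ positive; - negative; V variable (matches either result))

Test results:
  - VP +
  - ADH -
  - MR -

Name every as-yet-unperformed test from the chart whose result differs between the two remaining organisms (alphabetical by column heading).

Lactose, Motility

MR -: excludes 11 organisms — 3 left.
VP +: all 3 remaining candidates are consistent.
ADH -: excludes Enterobacter cloacae — 2 left.
Two candidates remain: Klebsiella oxytoca and Serratia marcescens.
  Motility: Klebsiella oxytoca -, Serratia marcescens + — discriminates.
  ONPG: + vs + — same for both, does not separate.
  Lactose: Klebsiella oxytoca +, Serratia marcescens - — discriminates.
  H2S: - vs - — same for both, does not separate.
  phenylalanine deaminase: - vs - — same for both, does not separate.
  Urease: + vs V — variable for at least one, does not separate.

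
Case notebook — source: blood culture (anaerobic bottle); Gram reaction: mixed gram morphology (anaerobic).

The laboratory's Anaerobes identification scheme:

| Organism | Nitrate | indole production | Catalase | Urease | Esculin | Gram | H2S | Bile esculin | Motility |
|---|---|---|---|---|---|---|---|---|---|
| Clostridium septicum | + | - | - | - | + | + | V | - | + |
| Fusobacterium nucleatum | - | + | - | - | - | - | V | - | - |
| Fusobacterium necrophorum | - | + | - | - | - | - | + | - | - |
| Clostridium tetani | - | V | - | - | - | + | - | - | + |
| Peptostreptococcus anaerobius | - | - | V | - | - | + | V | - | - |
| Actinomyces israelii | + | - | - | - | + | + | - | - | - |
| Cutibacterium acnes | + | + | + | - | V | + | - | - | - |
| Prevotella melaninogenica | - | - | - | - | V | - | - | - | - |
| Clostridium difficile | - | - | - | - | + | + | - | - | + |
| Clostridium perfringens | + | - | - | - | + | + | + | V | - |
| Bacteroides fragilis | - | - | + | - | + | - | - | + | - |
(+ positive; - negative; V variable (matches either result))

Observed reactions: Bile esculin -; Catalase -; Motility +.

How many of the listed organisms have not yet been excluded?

Bile esculin -: excludes Bacteroides fragilis — 10 left.
Motility +: excludes 7 organisms — 3 left.
Catalase -: all 3 remaining candidates are consistent.
Still consistent: Clostridium difficile, Clostridium septicum, Clostridium tetani.

3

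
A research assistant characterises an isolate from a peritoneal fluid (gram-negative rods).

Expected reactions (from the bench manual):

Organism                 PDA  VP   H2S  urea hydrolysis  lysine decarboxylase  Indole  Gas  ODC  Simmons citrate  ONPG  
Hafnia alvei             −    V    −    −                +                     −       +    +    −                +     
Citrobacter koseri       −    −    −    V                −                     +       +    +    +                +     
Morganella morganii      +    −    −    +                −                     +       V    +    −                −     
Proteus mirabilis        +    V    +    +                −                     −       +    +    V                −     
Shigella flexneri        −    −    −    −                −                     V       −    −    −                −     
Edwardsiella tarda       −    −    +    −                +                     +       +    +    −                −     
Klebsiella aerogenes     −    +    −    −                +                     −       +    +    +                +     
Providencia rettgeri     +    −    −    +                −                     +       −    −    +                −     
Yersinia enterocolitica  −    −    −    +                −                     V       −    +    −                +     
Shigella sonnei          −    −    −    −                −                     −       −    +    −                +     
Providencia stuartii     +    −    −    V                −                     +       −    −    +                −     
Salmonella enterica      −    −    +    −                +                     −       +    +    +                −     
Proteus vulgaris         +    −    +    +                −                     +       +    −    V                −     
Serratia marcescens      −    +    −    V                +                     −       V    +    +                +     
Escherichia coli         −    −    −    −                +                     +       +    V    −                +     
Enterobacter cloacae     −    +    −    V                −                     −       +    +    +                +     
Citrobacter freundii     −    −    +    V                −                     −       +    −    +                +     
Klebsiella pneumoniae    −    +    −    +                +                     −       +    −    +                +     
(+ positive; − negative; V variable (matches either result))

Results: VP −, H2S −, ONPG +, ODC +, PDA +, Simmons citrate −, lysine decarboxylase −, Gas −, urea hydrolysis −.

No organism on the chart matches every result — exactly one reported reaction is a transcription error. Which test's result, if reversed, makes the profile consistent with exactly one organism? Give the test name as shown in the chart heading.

As reported, no row in the chart matches all 9 reactions.
Reversing ODC → still no organism matches.
Reversing VP → still no organism matches.
Reversing Gas → still no organism matches.
Reversing H2S → still no organism matches.
Reversing Simmons citrate → still no organism matches.
Reversing PDA (to −) → unique match: Shigella sonnei.
Reversing ONPG → still no organism matches.
Reversing lysine decarboxylase → still no organism matches.
Reversing urea hydrolysis → still no organism matches.

PDA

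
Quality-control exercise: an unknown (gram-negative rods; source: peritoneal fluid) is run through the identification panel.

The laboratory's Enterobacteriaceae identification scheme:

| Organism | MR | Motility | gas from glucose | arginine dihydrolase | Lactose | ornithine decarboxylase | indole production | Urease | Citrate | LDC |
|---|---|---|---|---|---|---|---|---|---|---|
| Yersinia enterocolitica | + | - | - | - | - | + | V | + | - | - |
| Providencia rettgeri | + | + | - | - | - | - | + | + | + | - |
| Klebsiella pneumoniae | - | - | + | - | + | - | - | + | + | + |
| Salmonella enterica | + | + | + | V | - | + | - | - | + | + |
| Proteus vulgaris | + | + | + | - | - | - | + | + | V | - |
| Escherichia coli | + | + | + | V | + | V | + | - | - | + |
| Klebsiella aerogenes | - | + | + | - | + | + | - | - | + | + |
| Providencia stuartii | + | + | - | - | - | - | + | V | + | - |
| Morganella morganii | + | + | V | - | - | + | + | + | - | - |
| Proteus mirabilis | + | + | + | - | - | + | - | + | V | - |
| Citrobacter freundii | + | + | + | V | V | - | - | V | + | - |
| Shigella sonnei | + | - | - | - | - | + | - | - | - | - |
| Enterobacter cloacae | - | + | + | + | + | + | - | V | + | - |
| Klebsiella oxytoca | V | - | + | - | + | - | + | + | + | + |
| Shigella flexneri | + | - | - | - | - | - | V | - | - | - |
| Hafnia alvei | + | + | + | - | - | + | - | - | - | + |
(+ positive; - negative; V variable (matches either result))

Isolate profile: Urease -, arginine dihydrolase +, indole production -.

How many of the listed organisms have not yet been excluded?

3

Urease -: excludes 7 organisms — 9 left.
indole production -: excludes Escherichia coli, Providencia stuartii — 7 left.
arginine dihydrolase +: excludes Klebsiella aerogenes, Shigella sonnei, Shigella flexneri, Hafnia alvei — 3 left.
Still consistent: Citrobacter freundii, Enterobacter cloacae, Salmonella enterica.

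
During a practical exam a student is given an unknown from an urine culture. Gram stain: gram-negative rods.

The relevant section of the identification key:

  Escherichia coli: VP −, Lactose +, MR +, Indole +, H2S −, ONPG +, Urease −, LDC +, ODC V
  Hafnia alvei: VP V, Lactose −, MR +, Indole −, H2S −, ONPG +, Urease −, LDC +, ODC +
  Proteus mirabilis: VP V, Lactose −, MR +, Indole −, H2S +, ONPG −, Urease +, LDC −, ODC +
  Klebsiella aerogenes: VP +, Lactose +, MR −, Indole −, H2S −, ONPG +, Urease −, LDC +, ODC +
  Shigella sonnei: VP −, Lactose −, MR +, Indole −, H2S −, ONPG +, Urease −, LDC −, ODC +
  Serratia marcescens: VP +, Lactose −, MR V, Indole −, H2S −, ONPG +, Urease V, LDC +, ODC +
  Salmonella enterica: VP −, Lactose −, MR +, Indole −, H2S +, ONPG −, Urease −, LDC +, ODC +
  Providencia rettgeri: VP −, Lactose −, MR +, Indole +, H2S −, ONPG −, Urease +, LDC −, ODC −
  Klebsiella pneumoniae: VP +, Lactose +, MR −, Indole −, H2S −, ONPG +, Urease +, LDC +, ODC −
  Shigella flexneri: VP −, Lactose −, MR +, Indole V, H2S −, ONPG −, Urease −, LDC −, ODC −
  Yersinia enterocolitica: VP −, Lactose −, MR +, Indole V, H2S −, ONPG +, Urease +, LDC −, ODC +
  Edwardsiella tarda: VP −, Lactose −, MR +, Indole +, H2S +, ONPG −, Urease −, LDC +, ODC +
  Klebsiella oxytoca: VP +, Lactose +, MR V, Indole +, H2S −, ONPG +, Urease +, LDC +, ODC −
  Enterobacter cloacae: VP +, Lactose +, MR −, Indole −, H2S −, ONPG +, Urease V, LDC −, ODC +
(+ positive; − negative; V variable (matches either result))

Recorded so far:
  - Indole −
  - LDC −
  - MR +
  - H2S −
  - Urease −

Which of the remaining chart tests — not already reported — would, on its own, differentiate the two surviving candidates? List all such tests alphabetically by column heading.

ODC, ONPG

MR +: excludes Klebsiella aerogenes, Klebsiella pneumoniae, Enterobacter cloacae — 11 left.
Indole −: excludes Escherichia coli, Providencia rettgeri, Edwardsiella tarda, Klebsiella oxytoca — 7 left.
H2S −: excludes Proteus mirabilis, Salmonella enterica — 5 left.
Urease −: excludes Yersinia enterocolitica — 4 left.
LDC −: excludes Hafnia alvei, Serratia marcescens — 2 left.
Two candidates remain: Shigella flexneri and Shigella sonnei.
  VP: − vs − — same for both, does not separate.
  Lactose: − vs − — same for both, does not separate.
  ONPG: Shigella flexneri −, Shigella sonnei + — discriminates.
  ODC: Shigella flexneri −, Shigella sonnei + — discriminates.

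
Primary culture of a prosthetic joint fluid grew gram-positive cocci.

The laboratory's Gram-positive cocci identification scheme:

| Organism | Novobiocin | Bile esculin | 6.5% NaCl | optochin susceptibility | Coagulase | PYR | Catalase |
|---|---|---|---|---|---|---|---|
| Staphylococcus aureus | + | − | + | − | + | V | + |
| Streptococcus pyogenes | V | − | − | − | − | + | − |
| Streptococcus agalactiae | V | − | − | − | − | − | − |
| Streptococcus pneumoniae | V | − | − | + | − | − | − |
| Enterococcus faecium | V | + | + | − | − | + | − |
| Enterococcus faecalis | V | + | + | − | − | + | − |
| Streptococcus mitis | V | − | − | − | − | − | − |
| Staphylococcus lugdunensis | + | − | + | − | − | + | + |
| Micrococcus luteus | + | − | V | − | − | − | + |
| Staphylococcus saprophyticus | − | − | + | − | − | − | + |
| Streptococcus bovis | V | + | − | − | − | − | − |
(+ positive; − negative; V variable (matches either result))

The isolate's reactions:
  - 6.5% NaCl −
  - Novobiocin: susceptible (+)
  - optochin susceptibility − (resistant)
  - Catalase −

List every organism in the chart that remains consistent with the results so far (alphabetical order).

Novobiocin +: excludes Staphylococcus saprophyticus — 10 left.
optochin susceptibility −: excludes Streptococcus pneumoniae — 9 left.
Catalase −: excludes Staphylococcus aureus, Staphylococcus lugdunensis, Micrococcus luteus — 6 left.
6.5% NaCl −: excludes Enterococcus faecium, Enterococcus faecalis — 4 left.

Streptococcus agalactiae, Streptococcus bovis, Streptococcus mitis, Streptococcus pyogenes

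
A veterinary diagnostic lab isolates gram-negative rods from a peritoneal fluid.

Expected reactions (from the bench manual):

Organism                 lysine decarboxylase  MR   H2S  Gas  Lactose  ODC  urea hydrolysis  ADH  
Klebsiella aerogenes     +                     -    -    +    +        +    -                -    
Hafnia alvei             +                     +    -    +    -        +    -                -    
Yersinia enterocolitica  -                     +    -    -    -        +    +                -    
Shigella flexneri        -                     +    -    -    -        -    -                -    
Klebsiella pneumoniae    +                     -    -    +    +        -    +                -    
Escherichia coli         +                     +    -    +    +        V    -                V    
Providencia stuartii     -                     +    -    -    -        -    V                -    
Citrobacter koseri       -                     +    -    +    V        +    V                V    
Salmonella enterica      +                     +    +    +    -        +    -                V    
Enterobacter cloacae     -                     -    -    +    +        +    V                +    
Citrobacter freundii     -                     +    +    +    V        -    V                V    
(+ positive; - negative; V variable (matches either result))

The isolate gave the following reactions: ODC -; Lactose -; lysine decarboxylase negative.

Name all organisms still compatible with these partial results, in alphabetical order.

Lactose -: excludes Klebsiella aerogenes, Klebsiella pneumoniae, Escherichia coli, Enterobacter cloacae — 7 left.
ODC -: excludes Hafnia alvei, Yersinia enterocolitica, Citrobacter koseri, Salmonella enterica — 3 left.
lysine decarboxylase -: all 3 remaining candidates are consistent.

Citrobacter freundii, Providencia stuartii, Shigella flexneri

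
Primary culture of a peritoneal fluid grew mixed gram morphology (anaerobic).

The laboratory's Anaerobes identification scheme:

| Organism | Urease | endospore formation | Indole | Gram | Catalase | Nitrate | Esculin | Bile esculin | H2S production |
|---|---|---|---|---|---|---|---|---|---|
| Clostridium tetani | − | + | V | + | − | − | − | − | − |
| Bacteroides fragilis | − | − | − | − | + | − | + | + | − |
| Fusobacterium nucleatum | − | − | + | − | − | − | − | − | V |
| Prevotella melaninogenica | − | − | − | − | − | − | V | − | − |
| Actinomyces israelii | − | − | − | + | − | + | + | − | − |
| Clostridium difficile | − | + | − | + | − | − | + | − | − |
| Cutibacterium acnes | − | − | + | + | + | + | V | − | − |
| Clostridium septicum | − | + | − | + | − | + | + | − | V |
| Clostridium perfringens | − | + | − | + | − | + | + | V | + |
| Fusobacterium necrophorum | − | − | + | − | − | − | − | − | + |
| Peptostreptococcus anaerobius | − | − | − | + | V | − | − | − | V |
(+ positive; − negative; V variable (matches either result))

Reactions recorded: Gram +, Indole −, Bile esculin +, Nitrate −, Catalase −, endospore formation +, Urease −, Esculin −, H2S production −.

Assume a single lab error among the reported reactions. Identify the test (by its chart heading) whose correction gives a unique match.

Bile esculin

As reported, no row in the chart matches all 9 reactions.
Reversing H2S production → still no organism matches.
Reversing Bile esculin (to −) → unique match: Clostridium tetani.
Reversing Indole → still no organism matches.
Reversing Urease → still no organism matches.
Reversing Esculin → still no organism matches.
Reversing endospore formation → still no organism matches.
Reversing Nitrate → still no organism matches.
Reversing Catalase → still no organism matches.
Reversing Gram → still no organism matches.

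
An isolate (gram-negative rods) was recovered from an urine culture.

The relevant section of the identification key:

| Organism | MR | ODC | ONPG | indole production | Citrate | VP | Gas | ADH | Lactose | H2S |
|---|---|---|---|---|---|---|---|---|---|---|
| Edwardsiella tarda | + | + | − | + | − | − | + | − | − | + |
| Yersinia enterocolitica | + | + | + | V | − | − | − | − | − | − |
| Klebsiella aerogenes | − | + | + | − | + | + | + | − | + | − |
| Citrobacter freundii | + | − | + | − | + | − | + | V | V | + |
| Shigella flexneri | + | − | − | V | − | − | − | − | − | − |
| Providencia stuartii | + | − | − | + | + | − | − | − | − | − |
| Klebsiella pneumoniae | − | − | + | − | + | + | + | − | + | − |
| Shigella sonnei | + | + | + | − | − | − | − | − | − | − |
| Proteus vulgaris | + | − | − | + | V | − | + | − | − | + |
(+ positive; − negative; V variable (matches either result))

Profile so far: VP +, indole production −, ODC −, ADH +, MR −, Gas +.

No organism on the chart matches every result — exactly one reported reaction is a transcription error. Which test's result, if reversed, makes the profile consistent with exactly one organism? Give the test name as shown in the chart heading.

ADH

As reported, no row in the chart matches all 6 reactions.
Reversing ADH (to −) → unique match: Klebsiella pneumoniae.
Reversing Gas → still no organism matches.
Reversing MR → still no organism matches.
Reversing VP → still no organism matches.
Reversing ODC → still no organism matches.
Reversing indole production → still no organism matches.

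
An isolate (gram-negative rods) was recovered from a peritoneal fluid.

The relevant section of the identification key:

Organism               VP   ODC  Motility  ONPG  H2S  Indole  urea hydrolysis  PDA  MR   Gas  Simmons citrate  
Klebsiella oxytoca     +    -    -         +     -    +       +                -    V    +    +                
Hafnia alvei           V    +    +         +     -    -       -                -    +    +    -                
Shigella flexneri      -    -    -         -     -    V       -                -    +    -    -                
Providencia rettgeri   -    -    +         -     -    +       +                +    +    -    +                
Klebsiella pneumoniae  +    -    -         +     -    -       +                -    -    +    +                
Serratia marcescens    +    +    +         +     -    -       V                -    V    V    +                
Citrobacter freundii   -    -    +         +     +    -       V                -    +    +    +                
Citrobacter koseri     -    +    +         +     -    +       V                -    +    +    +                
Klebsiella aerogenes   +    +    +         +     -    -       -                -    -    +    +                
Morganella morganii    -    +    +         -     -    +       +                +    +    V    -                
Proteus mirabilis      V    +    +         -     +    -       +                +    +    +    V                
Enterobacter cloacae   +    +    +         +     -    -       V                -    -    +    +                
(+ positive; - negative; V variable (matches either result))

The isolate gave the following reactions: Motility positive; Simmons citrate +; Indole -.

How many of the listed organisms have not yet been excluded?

5

Motility +: excludes Klebsiella oxytoca, Shigella flexneri, Klebsiella pneumoniae — 9 left.
Indole -: excludes Providencia rettgeri, Citrobacter koseri, Morganella morganii — 6 left.
Simmons citrate +: excludes Hafnia alvei — 5 left.
Still consistent: Citrobacter freundii, Enterobacter cloacae, Klebsiella aerogenes, Proteus mirabilis, Serratia marcescens.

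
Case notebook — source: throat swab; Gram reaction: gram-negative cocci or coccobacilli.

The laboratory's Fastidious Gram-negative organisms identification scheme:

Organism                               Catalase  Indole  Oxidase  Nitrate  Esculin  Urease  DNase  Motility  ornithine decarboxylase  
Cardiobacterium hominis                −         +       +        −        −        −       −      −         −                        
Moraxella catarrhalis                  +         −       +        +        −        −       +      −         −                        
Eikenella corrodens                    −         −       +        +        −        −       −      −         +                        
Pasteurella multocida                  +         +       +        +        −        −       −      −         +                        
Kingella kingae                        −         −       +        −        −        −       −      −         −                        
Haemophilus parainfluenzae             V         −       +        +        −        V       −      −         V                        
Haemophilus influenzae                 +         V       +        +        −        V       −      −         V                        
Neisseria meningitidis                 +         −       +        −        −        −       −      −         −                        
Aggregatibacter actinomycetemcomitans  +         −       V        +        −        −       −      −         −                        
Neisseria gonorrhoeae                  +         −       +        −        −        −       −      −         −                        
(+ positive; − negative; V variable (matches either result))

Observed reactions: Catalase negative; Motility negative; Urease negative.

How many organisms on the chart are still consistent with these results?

4

Catalase −: excludes 6 organisms — 4 left.
Motility −: all 4 remaining candidates are consistent.
Urease −: all 4 remaining candidates are consistent.
Still consistent: Cardiobacterium hominis, Eikenella corrodens, Haemophilus parainfluenzae, Kingella kingae.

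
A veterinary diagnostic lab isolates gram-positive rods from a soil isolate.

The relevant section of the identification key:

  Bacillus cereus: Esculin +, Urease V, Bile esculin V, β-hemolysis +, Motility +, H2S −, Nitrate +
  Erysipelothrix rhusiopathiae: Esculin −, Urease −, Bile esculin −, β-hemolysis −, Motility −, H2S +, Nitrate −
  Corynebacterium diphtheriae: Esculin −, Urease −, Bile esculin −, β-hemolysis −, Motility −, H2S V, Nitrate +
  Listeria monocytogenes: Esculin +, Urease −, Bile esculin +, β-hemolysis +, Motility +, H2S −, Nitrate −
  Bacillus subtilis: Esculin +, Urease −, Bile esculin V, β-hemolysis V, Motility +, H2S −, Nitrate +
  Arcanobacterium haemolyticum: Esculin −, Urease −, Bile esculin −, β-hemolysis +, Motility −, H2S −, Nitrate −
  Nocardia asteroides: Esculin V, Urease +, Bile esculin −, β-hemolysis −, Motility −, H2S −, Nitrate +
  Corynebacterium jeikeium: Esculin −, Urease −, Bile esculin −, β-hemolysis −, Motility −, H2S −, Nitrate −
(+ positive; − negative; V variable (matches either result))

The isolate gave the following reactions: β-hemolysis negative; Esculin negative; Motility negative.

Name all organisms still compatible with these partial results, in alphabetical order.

Esculin −: excludes Bacillus cereus, Listeria monocytogenes, Bacillus subtilis — 5 left.
β-hemolysis −: excludes Arcanobacterium haemolyticum — 4 left.
Motility −: all 4 remaining candidates are consistent.

Corynebacterium diphtheriae, Corynebacterium jeikeium, Erysipelothrix rhusiopathiae, Nocardia asteroides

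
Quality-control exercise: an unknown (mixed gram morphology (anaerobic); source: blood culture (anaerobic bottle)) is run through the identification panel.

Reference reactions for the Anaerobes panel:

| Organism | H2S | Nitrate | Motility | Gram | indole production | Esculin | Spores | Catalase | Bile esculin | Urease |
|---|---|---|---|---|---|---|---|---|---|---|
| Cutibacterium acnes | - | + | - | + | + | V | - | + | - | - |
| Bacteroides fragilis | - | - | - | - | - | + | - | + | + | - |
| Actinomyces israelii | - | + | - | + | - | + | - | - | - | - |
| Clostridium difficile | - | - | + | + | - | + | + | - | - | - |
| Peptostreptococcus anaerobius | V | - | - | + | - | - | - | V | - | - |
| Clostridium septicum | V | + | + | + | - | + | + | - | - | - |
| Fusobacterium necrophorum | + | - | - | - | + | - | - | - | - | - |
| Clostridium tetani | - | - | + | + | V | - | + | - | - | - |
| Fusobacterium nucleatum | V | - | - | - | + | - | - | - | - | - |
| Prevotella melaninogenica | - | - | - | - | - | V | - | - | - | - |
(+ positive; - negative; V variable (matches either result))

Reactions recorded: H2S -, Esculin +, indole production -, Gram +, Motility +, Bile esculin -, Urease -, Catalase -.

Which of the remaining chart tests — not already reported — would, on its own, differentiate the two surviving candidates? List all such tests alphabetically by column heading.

Bile esculin -: excludes Bacteroides fragilis — 9 left.
indole production -: excludes Cutibacterium acnes, Fusobacterium necrophorum, Fusobacterium nucleatum — 6 left.
Catalase -: all 6 remaining candidates are consistent.
Urease -: all 6 remaining candidates are consistent.
H2S -: all 6 remaining candidates are consistent.
Esculin +: excludes Peptostreptococcus anaerobius, Clostridium tetani — 4 left.
Gram +: excludes Prevotella melaninogenica — 3 left.
Motility +: excludes Actinomyces israelii — 2 left.
Two candidates remain: Clostridium difficile and Clostridium septicum.
  Nitrate: Clostridium difficile -, Clostridium septicum + — discriminates.
  Spores: + vs + — same for both, does not separate.

Nitrate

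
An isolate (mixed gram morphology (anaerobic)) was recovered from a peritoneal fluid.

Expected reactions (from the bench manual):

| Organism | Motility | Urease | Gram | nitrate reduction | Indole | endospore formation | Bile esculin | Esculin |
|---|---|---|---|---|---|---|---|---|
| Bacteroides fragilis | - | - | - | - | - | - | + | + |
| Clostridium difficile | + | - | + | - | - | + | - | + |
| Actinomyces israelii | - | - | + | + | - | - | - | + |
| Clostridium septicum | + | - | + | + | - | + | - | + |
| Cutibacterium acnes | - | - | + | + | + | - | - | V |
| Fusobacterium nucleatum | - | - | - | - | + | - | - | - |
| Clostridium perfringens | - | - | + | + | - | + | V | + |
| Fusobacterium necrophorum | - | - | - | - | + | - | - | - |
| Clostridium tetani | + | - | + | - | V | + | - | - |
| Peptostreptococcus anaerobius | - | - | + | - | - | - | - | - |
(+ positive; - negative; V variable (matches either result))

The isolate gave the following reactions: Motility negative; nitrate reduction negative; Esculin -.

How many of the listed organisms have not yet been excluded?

3

Motility -: excludes Clostridium difficile, Clostridium septicum, Clostridium tetani — 7 left.
nitrate reduction -: excludes Actinomyces israelii, Cutibacterium acnes, Clostridium perfringens — 4 left.
Esculin -: excludes Bacteroides fragilis — 3 left.
Still consistent: Fusobacterium necrophorum, Fusobacterium nucleatum, Peptostreptococcus anaerobius.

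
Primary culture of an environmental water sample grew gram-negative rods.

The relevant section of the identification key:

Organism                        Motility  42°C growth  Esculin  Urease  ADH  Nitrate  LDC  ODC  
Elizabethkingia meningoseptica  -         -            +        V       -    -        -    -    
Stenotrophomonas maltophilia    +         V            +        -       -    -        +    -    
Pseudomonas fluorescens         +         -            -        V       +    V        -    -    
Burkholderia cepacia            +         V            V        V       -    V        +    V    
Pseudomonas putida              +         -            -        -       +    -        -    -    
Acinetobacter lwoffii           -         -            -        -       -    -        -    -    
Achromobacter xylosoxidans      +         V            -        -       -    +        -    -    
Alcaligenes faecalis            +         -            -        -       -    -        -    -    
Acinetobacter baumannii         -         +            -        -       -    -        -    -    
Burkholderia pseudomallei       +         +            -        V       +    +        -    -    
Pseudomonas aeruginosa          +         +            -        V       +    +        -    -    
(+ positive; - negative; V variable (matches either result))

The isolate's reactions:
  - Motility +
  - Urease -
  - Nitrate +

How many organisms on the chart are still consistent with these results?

Motility +: excludes Elizabethkingia meningoseptica, Acinetobacter lwoffii, Acinetobacter baumannii — 8 left.
Urease -: all 8 remaining candidates are consistent.
Nitrate +: excludes Stenotrophomonas maltophilia, Pseudomonas putida, Alcaligenes faecalis — 5 left.
Still consistent: Achromobacter xylosoxidans, Burkholderia cepacia, Burkholderia pseudomallei, Pseudomonas aeruginosa, Pseudomonas fluorescens.

5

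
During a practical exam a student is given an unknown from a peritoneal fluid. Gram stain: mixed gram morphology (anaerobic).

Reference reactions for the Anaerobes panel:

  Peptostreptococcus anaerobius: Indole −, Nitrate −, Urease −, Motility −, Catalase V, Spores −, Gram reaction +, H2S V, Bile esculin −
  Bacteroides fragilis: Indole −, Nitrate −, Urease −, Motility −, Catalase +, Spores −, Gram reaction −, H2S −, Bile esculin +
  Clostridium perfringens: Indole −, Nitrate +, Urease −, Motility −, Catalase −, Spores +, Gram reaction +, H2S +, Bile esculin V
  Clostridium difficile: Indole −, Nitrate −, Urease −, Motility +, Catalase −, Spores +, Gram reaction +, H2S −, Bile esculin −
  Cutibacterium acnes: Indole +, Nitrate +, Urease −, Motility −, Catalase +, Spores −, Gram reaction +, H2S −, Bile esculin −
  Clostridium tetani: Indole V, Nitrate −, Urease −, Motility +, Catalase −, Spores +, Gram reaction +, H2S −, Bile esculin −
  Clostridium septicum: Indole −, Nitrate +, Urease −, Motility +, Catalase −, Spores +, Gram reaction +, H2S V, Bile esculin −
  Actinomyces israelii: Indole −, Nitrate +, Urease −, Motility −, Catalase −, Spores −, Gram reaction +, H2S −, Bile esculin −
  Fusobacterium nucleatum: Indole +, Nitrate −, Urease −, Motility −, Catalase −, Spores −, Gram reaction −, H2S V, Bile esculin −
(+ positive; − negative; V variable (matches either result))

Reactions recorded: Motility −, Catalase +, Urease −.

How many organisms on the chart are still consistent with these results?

3

Motility −: excludes Clostridium difficile, Clostridium tetani, Clostridium septicum — 6 left.
Urease −: all 6 remaining candidates are consistent.
Catalase +: excludes Clostridium perfringens, Actinomyces israelii, Fusobacterium nucleatum — 3 left.
Still consistent: Bacteroides fragilis, Cutibacterium acnes, Peptostreptococcus anaerobius.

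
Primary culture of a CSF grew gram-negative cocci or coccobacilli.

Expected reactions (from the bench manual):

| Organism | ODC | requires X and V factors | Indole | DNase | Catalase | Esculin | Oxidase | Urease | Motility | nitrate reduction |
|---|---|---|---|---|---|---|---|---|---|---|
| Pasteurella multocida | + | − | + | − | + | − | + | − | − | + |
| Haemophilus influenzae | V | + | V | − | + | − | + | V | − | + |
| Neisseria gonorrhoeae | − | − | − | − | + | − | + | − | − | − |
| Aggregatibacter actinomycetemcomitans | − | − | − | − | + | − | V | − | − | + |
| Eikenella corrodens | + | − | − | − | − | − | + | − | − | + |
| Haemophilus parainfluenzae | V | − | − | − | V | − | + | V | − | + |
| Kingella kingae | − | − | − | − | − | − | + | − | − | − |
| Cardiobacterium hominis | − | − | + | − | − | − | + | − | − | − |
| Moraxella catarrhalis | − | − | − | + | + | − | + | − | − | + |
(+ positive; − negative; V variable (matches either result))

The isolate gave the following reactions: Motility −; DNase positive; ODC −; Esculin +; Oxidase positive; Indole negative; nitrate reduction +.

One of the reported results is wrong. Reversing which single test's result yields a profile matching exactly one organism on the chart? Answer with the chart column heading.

As reported, no row in the chart matches all 7 reactions.
Reversing Esculin (to −) → unique match: Moraxella catarrhalis.
Reversing ODC → still no organism matches.
Reversing Motility → still no organism matches.
Reversing Oxidase → still no organism matches.
Reversing nitrate reduction → still no organism matches.
Reversing Indole → still no organism matches.
Reversing DNase → still no organism matches.

Esculin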